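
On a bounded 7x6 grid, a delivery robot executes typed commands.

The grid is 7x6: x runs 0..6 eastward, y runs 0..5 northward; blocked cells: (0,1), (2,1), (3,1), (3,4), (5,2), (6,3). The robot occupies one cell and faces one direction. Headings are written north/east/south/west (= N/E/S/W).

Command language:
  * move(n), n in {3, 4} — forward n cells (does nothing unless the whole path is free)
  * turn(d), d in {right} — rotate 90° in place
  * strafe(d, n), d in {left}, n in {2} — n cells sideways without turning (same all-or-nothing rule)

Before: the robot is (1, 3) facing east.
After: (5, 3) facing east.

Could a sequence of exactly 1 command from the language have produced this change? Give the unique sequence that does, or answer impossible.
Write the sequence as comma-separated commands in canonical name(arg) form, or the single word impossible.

move(4)

key: heading stays E — the single command does not turn
from: (1, 3) facing east
step 1 (move(4)): (5, 3) facing east
no rival 1-sequence matches.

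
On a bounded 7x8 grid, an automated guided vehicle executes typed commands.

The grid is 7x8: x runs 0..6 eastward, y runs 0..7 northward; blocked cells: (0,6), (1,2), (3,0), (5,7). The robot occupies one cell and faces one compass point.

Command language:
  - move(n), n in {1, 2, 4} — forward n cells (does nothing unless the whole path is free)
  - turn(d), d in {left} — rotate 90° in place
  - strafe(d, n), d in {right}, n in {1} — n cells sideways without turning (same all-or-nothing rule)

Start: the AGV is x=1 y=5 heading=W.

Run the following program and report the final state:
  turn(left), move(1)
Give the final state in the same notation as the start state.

begin: x=1 y=5 heading=W
1. turn(left) → x=1 y=5 heading=S
2. move(1) → x=1 y=4 heading=S

x=1 y=4 heading=S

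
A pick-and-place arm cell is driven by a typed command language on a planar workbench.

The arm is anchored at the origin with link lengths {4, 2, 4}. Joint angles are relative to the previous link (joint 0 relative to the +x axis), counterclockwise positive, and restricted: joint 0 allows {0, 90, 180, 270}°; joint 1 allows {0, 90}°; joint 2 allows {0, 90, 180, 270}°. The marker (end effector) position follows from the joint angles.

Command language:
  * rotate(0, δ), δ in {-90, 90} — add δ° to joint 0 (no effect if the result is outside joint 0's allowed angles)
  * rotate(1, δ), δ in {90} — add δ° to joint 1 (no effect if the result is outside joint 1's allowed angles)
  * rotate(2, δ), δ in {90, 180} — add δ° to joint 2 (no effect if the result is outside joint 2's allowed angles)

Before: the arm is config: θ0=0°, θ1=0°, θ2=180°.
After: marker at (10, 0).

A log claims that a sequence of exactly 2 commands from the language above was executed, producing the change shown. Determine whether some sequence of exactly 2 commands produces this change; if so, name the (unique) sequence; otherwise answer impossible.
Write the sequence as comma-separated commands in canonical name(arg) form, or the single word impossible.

initial: config: θ0=0°, θ1=0°, θ2=180°
t=1 rotate(2, 90) ⇒ config: θ0=0°, θ1=0°, θ2=270°
t=2 rotate(2, 90) ⇒ config: θ0=0°, θ1=0°, θ2=0°
no other 2-command option fits: unique.

rotate(2, 90), rotate(2, 90)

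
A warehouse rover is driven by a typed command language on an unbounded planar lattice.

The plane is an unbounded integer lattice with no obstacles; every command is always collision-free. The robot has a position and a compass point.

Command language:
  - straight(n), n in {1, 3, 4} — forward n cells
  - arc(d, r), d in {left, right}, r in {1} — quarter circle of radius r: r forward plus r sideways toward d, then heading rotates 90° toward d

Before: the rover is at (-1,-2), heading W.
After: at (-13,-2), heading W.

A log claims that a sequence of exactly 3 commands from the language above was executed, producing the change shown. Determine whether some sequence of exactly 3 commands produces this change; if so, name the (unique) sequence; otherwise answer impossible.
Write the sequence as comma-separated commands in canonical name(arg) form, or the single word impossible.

straight(4), straight(4), straight(4)

key: heading stays W — no command in the sequence turns
initial: at (-1,-2), heading W
t=1 straight(4) ⇒ at (-5,-2), heading W
t=2 straight(4) ⇒ at (-9,-2), heading W
t=3 straight(4) ⇒ at (-13,-2), heading W
no rival 3-sequence matches.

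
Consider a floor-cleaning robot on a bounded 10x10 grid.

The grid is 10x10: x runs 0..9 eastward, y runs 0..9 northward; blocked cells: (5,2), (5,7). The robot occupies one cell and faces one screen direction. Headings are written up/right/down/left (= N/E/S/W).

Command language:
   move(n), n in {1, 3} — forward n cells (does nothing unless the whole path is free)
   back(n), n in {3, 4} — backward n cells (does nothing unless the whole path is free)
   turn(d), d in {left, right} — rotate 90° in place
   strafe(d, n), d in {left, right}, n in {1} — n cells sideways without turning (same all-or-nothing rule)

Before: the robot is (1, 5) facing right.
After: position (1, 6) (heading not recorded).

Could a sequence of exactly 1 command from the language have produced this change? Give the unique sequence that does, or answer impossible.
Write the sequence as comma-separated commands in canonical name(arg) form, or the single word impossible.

initial: (1, 5) facing right
step 1 (strafe(left, 1)): (1, 6) facing right
no rival 1-sequence matches.

strafe(left, 1)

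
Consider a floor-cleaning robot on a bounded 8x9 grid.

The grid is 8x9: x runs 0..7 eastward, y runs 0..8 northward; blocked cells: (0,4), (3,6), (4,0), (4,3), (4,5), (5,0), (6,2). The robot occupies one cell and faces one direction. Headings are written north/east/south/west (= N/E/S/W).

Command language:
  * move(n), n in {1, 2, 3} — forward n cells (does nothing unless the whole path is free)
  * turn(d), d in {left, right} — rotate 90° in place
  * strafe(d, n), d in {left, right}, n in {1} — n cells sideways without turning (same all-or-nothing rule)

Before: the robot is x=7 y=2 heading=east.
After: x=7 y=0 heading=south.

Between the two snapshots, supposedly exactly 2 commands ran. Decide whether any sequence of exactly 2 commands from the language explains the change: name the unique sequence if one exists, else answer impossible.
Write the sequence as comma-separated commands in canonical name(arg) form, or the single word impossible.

key: position moved to (7,0) AND the heading swung to S — translation plus rotation needed
begin: x=7 y=2 heading=east
t=1 turn(right) ⇒ x=7 y=2 heading=south
t=2 move(2) ⇒ x=7 y=0 heading=south
uniquely the one of 49 2-step routes that fits.

turn(right), move(2)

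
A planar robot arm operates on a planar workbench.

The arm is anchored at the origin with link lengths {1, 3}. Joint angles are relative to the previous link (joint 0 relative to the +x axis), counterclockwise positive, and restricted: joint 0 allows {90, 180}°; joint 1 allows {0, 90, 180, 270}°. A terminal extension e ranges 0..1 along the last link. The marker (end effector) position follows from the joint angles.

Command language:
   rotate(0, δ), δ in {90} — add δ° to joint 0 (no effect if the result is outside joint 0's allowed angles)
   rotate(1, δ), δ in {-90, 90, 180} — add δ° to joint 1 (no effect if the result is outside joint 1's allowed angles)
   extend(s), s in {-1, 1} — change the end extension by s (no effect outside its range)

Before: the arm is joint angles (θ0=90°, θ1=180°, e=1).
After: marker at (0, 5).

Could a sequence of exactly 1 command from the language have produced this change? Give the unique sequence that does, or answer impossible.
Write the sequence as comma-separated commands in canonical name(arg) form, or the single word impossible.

from: joint angles (θ0=90°, θ1=180°, e=1)
1. rotate(1, 180) → joint angles (θ0=90°, θ1=0°, e=1)
no other 1-command option fits: unique.

rotate(1, 180)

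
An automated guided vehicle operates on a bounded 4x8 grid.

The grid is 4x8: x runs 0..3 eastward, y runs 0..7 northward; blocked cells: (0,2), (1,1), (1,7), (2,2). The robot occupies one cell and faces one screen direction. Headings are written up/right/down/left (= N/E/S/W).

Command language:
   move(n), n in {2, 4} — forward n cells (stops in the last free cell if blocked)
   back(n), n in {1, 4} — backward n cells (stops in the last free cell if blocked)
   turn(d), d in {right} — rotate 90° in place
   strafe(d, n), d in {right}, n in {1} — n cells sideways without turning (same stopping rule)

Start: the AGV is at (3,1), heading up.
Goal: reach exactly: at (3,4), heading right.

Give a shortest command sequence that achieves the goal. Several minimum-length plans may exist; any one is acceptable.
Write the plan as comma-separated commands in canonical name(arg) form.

back(1), move(4), turn(right)

begin: at (3,1), heading up
1. back(1) → at (3,0), heading up
2. move(4) → at (3,4), heading up
3. turn(right) → at (3,4), heading right
shorter routes all fall short; 3 is best.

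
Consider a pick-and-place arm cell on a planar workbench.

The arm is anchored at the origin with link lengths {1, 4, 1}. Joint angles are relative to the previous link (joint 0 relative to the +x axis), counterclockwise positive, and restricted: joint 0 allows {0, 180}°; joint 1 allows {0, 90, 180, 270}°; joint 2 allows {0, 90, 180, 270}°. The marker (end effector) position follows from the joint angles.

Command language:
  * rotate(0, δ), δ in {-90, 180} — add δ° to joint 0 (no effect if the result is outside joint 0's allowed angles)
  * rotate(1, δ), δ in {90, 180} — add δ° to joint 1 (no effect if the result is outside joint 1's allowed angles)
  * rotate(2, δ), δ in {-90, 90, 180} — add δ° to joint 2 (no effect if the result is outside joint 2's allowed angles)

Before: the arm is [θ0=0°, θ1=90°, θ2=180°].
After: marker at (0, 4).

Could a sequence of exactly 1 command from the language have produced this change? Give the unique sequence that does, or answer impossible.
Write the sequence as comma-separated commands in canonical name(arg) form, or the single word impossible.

initial: [θ0=0°, θ1=90°, θ2=180°]
[1] after rotate(2, -90): [θ0=0°, θ1=90°, θ2=90°]
uniquely the one of 7 1-step routes that fits.

rotate(2, -90)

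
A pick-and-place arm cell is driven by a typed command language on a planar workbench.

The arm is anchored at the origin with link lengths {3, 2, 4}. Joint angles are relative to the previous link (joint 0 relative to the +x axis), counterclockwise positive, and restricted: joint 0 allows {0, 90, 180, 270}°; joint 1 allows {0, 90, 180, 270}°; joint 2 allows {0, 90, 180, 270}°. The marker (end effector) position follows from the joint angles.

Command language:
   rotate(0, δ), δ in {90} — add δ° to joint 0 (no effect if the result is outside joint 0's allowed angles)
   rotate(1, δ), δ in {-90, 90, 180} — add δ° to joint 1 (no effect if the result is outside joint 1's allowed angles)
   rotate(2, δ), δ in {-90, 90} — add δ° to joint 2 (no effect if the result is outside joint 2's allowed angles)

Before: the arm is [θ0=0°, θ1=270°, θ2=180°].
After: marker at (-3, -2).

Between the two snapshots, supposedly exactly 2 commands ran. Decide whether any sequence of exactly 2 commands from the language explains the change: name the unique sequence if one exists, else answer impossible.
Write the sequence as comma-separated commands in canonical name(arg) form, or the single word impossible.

rotate(0, 90), rotate(0, 90)

initial: [θ0=0°, θ1=270°, θ2=180°]
1. rotate(0, 90) → [θ0=90°, θ1=270°, θ2=180°]
2. rotate(0, 90) → [θ0=180°, θ1=270°, θ2=180°]
no rival 2-sequence matches.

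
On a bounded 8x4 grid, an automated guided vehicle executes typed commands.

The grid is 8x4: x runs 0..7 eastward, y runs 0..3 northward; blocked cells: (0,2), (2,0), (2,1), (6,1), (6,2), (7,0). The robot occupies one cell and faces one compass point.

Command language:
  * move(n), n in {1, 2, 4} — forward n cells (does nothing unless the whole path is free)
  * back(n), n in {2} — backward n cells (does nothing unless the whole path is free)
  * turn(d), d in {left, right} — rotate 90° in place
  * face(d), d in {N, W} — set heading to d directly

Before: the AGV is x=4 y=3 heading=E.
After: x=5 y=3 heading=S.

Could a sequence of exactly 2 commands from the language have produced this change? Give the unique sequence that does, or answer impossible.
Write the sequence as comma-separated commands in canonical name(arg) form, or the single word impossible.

key: running turn(right) before move(1) would end elsewhere — order is forced
begin: x=4 y=3 heading=E
[1] after move(1): x=5 y=3 heading=E
[2] after turn(right): x=5 y=3 heading=S
all 64 alternatives checked — unique.

move(1), turn(right)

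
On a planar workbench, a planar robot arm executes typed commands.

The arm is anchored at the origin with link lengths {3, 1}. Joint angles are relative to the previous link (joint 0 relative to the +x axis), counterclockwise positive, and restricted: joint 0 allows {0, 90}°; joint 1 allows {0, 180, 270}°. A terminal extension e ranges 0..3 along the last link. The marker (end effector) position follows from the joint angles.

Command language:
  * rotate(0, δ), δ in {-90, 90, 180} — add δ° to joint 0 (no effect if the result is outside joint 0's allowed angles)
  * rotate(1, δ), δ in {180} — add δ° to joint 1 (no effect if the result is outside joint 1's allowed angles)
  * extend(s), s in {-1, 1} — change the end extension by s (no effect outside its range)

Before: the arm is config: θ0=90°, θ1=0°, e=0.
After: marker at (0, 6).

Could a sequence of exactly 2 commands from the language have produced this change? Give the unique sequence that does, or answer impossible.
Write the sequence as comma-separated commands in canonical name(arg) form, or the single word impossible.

start: config: θ0=90°, θ1=0°, e=0
step 1 (extend(1)): config: θ0=90°, θ1=0°, e=1
step 2 (extend(1)): config: θ0=90°, θ1=0°, e=2
no other 2-command option fits: unique.

extend(1), extend(1)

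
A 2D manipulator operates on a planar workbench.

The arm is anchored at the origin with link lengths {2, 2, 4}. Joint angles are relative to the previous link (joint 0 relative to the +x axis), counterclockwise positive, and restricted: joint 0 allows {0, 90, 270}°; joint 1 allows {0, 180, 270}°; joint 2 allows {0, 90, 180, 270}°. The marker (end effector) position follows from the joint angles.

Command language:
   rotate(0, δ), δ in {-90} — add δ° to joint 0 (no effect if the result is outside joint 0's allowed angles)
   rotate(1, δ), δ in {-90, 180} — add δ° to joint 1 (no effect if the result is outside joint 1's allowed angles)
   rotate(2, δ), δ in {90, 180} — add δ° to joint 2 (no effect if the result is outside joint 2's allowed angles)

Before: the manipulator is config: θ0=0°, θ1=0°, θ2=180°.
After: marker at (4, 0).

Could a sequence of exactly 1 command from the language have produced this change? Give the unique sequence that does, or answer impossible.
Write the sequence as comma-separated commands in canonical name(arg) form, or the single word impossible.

rotate(1, 180)

t0: config: θ0=0°, θ1=0°, θ2=180°
1. rotate(1, 180) → config: θ0=0°, θ1=180°, θ2=180°
uniquely the one of 5 1-step routes that fits.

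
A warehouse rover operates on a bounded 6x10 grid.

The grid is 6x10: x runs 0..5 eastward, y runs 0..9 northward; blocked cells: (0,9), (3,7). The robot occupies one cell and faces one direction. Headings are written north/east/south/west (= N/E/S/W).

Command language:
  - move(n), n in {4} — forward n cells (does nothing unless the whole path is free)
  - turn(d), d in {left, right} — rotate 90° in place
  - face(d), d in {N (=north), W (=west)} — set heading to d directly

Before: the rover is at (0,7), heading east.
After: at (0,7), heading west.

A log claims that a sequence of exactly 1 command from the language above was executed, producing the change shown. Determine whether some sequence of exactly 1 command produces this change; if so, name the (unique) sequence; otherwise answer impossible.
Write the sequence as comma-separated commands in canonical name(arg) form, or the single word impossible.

key: parked at (0,7) the whole time — nothing moves the robot
t0: at (0,7), heading east
t=1 face(W) ⇒ at (0,7), heading west
all 5 alternatives checked — unique.

face(W)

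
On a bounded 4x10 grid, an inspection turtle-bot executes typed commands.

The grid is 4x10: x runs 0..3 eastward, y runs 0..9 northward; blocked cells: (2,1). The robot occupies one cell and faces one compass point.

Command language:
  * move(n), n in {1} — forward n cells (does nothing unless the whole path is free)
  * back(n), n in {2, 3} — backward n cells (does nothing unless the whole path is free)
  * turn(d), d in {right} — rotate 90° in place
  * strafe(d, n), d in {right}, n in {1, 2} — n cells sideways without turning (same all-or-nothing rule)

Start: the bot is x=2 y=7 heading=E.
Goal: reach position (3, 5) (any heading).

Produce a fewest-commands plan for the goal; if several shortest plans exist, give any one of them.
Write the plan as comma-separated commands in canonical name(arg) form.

strafe(right, 2), move(1)

begin: x=2 y=7 heading=E
step 1 (strafe(right, 2)): x=2 y=5 heading=E
step 2 (move(1)): x=3 y=5 heading=E
minimal: 2 command(s), checked below 2.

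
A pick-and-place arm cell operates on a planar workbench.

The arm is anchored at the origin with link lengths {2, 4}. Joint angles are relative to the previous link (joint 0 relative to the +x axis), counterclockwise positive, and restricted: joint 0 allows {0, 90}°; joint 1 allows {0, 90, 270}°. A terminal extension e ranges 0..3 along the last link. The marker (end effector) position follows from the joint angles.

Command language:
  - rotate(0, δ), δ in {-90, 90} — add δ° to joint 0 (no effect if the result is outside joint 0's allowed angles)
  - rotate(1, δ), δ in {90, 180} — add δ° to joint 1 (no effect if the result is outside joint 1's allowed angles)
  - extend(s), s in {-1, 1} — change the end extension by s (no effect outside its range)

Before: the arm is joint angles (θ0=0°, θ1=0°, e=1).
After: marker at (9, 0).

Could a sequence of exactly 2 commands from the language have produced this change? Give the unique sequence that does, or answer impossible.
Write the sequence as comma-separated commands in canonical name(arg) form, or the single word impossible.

extend(1), extend(1)

begin: joint angles (θ0=0°, θ1=0°, e=1)
step 1 (extend(1)): joint angles (θ0=0°, θ1=0°, e=2)
step 2 (extend(1)): joint angles (θ0=0°, θ1=0°, e=3)
no other 2-command option fits: unique.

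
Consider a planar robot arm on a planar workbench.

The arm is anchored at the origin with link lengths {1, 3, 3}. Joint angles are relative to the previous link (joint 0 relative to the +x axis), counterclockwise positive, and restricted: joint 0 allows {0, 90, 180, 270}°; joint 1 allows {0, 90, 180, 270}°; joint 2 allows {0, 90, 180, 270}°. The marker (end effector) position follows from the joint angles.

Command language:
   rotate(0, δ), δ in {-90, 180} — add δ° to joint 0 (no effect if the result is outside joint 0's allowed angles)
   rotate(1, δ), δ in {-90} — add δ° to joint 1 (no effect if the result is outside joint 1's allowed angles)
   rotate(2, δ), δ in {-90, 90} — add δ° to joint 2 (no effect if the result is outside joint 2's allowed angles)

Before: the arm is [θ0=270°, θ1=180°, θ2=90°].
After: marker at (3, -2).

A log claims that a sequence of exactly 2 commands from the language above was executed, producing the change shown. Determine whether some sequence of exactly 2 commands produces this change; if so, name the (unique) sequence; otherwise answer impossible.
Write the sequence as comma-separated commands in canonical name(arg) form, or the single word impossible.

rotate(0, -90), rotate(0, -90)

from: [θ0=270°, θ1=180°, θ2=90°]
t=1 rotate(0, -90) ⇒ [θ0=180°, θ1=180°, θ2=90°]
t=2 rotate(0, -90) ⇒ [θ0=90°, θ1=180°, θ2=90°]
uniquely the one of 25 2-step routes that fits.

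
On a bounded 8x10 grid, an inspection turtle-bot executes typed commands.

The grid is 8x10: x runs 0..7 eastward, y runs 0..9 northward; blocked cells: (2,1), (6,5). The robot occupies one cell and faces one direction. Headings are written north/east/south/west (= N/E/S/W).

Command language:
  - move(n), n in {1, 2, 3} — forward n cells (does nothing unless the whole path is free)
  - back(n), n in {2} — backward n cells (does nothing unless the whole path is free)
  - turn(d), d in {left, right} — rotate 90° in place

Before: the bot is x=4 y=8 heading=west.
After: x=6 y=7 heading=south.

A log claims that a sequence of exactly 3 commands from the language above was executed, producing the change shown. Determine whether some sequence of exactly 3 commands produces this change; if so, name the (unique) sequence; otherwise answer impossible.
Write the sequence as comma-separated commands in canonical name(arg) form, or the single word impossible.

key: cell and facing (now S) both changed — the 3 commands mix motion and turning
initial: x=4 y=8 heading=west
step 1 (back(2)): x=6 y=8 heading=west
step 2 (turn(left)): x=6 y=8 heading=south
step 3 (move(1)): x=6 y=7 heading=south
no other 3-command option fits: unique.

back(2), turn(left), move(1)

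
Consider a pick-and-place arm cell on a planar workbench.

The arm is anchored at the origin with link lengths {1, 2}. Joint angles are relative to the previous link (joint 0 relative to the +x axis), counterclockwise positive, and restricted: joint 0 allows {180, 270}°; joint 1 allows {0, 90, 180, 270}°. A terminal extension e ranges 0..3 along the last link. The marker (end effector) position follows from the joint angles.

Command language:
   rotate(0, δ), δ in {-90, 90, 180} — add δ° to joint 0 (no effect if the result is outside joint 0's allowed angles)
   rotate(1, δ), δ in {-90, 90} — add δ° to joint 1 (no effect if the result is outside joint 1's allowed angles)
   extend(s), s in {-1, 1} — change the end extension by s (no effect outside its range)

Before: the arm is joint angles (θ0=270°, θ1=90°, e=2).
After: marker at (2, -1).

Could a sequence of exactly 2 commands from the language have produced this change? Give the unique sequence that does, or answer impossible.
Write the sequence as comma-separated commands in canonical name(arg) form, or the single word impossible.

initial: joint angles (θ0=270°, θ1=90°, e=2)
t=1 extend(-1) ⇒ joint angles (θ0=270°, θ1=90°, e=1)
t=2 extend(-1) ⇒ joint angles (θ0=270°, θ1=90°, e=0)
all 49 alternatives checked — unique.

extend(-1), extend(-1)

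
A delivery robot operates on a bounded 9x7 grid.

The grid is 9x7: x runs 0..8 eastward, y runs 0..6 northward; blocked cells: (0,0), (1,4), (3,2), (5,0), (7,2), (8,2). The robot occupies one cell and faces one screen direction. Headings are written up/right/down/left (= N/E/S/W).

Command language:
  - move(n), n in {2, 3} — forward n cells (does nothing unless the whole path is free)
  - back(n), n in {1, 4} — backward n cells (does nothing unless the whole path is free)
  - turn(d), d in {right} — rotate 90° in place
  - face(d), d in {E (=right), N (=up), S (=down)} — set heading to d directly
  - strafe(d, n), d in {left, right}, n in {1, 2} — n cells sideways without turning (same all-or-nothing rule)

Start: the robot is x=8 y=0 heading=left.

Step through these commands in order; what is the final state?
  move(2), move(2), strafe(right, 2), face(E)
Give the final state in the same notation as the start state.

start: x=8 y=0 heading=left
1. move(2) → x=6 y=0 heading=left
2. move(2) → x=6 y=0 heading=left
3. strafe(right, 2) → x=6 y=2 heading=left
4. face(E) → x=6 y=2 heading=right

x=6 y=2 heading=right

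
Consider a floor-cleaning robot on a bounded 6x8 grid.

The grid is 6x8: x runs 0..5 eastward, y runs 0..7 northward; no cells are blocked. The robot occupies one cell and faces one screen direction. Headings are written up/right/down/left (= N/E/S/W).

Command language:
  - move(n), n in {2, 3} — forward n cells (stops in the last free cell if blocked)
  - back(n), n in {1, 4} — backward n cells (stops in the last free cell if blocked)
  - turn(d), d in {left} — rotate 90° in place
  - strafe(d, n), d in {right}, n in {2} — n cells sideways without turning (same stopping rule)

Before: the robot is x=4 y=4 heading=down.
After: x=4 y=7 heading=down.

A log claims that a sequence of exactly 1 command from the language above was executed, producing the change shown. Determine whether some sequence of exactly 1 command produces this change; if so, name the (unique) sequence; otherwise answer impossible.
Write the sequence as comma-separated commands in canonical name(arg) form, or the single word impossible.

back(4)

key: still facing S — the one step turns nothing
start: x=4 y=4 heading=down
[1] after back(4): x=4 y=7 heading=down
all 6 alternatives checked — unique.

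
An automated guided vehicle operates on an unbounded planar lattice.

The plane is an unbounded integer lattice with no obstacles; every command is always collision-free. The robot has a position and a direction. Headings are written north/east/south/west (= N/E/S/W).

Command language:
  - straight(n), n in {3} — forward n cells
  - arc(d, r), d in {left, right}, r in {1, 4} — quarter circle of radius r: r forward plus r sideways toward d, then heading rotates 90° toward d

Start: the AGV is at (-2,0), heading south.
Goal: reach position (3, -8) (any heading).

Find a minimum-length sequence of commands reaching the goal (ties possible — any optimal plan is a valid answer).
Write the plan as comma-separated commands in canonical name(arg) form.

arc(left, 1), arc(right, 4), straight(3)

t0: at (-2,0), heading south
step 1 (arc(left, 1)): at (-1,-1), heading east
step 2 (arc(right, 4)): at (3,-5), heading south
step 3 (straight(3)): at (3,-8), heading south
shorter routes all fall short; 3 is best.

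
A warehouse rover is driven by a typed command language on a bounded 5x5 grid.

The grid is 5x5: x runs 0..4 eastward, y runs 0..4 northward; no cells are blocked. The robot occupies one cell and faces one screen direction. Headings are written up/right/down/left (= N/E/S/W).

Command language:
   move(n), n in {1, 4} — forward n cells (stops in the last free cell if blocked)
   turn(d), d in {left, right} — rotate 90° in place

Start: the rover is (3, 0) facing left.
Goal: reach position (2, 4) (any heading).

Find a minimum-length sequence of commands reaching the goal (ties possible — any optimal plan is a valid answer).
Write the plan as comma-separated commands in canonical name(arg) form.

move(1), turn(right), move(4)

begin: (3, 0) facing left
step 1 (move(1)): (2, 0) facing left
step 2 (turn(right)): (2, 0) facing up
step 3 (move(4)): (2, 4) facing up
shorter routes all fall short; 3 is best.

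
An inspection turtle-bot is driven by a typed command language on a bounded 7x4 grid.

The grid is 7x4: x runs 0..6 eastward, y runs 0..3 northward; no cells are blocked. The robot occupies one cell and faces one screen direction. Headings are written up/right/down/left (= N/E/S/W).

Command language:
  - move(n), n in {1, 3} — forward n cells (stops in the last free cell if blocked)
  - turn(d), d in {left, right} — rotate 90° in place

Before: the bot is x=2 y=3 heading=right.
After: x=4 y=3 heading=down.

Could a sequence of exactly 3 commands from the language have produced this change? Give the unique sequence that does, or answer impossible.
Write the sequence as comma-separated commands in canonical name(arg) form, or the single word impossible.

move(1), move(1), turn(right)

key: running turn(right) before move(1) would end elsewhere — order is forced
start: x=2 y=3 heading=right
1. move(1) → x=3 y=3 heading=right
2. move(1) → x=4 y=3 heading=right
3. turn(right) → x=4 y=3 heading=down
uniquely the one of 64 3-step routes that fits.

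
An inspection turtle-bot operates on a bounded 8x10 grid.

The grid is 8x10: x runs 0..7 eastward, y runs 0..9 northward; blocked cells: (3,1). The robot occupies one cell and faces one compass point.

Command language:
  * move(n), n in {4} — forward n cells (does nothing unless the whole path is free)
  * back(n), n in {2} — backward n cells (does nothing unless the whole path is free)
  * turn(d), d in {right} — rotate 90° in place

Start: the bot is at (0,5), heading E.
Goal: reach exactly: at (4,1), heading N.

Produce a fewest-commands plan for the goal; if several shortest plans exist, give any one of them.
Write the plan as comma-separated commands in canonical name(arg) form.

move(4), turn(right), move(4), turn(right), turn(right)

from: at (0,5), heading E
t=1 move(4) ⇒ at (4,5), heading E
t=2 turn(right) ⇒ at (4,5), heading S
t=3 move(4) ⇒ at (4,1), heading S
t=4 turn(right) ⇒ at (4,1), heading W
t=5 turn(right) ⇒ at (4,1), heading N
nothing shorter than 5 reaches the goal.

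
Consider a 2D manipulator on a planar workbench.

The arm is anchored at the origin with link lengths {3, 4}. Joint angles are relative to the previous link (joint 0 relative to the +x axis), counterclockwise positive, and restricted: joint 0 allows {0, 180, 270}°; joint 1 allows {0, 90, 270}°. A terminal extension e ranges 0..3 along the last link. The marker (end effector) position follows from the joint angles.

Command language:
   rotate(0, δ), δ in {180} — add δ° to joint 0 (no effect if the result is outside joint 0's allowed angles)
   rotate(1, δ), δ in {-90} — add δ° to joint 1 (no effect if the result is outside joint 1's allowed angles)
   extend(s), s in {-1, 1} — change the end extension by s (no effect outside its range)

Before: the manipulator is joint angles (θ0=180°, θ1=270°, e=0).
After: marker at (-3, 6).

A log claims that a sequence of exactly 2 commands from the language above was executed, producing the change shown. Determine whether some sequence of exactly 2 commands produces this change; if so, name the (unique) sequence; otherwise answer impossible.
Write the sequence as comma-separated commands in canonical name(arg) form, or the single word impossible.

extend(1), extend(1)

start: joint angles (θ0=180°, θ1=270°, e=0)
t=1 extend(1) ⇒ joint angles (θ0=180°, θ1=270°, e=1)
t=2 extend(1) ⇒ joint angles (θ0=180°, θ1=270°, e=2)
uniquely the one of 16 2-step routes that fits.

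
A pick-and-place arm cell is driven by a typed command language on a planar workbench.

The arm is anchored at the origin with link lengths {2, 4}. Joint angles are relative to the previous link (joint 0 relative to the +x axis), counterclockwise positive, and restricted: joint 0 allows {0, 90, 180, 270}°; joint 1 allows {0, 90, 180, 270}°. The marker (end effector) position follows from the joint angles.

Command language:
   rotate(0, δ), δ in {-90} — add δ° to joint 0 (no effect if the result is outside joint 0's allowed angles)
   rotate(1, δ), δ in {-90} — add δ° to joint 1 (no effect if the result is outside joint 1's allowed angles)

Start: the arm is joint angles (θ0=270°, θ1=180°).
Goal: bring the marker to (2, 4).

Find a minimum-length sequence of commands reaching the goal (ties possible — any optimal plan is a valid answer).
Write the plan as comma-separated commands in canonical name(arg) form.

t0: joint angles (θ0=270°, θ1=180°)
1. rotate(1, -90) → joint angles (θ0=270°, θ1=90°)
2. rotate(0, -90) → joint angles (θ0=180°, θ1=90°)
3. rotate(0, -90) → joint angles (θ0=90°, θ1=90°)
4. rotate(0, -90) → joint angles (θ0=0°, θ1=90°)
no 3-step plan works, so 4 is optimal.

rotate(1, -90), rotate(0, -90), rotate(0, -90), rotate(0, -90)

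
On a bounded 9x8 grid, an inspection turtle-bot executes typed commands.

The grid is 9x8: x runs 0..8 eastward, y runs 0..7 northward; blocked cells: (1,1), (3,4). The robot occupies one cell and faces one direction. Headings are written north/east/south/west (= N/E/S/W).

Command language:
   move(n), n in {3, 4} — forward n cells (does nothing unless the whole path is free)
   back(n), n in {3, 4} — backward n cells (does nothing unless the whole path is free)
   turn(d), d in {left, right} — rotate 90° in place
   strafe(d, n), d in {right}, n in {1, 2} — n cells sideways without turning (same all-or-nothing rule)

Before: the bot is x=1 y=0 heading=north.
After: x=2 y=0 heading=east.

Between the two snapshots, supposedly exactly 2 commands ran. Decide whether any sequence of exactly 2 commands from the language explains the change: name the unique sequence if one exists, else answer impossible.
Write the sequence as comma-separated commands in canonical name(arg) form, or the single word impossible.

strafe(right, 1), turn(right)

key: position moved to (2,0) AND the heading swung to E — translation plus rotation needed
begin: x=1 y=0 heading=north
[1] after strafe(right, 1): x=2 y=0 heading=north
[2] after turn(right): x=2 y=0 heading=east
no other 2-command option fits: unique.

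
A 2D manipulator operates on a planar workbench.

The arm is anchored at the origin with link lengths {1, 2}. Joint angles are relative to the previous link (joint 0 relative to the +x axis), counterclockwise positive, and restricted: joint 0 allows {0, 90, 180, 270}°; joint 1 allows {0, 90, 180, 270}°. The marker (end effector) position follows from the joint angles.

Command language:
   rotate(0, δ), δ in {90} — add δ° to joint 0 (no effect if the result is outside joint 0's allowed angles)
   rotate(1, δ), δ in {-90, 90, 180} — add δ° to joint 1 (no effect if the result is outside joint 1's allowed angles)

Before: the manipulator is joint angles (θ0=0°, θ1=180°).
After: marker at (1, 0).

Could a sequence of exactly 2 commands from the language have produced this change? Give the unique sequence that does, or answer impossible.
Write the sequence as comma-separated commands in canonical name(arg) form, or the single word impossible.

rotate(0, 90), rotate(0, 90)

initial: joint angles (θ0=0°, θ1=180°)
[1] after rotate(0, 90): joint angles (θ0=90°, θ1=180°)
[2] after rotate(0, 90): joint angles (θ0=180°, θ1=180°)
uniquely the one of 16 2-step routes that fits.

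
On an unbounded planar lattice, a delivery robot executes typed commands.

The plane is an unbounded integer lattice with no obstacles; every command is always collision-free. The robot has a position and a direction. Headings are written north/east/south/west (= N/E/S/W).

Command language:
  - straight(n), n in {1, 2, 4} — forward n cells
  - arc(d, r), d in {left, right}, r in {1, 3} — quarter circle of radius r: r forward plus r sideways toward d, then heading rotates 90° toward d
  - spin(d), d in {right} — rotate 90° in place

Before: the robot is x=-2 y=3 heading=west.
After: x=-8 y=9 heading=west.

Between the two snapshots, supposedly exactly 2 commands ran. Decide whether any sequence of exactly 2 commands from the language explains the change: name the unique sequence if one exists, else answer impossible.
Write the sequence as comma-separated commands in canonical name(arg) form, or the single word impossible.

arc(right, 3), arc(left, 3)

key: still facing W at the end — net rotation zero over 2 steps
initial: x=-2 y=3 heading=west
1. arc(right, 3) → x=-5 y=6 heading=north
2. arc(left, 3) → x=-8 y=9 heading=west
uniquely the one of 64 2-step routes that fits.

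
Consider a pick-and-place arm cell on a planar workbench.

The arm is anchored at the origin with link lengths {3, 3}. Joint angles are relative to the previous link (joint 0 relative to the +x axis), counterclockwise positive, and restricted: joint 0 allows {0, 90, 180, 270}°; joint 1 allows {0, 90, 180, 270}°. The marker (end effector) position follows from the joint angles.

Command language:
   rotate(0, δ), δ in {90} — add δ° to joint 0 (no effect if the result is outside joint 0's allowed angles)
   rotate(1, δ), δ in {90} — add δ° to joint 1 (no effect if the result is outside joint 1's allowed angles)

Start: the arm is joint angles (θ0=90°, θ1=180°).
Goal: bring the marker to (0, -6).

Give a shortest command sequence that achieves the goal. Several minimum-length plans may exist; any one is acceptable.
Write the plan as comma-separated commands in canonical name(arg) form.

begin: joint angles (θ0=90°, θ1=180°)
1. rotate(1, 90) → joint angles (θ0=90°, θ1=270°)
2. rotate(1, 90) → joint angles (θ0=90°, θ1=0°)
3. rotate(0, 90) → joint angles (θ0=180°, θ1=0°)
4. rotate(0, 90) → joint angles (θ0=270°, θ1=0°)
nothing shorter than 4 reaches the goal.

rotate(1, 90), rotate(1, 90), rotate(0, 90), rotate(0, 90)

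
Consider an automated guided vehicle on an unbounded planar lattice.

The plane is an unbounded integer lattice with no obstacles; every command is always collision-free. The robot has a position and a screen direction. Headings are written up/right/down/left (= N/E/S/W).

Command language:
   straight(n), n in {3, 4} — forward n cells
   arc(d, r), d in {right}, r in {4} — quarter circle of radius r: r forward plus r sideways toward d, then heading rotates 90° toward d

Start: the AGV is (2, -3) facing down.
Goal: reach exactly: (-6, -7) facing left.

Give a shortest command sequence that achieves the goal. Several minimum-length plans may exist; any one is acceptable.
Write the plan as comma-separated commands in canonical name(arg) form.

arc(right, 4), straight(4)

begin: (2, -3) facing down
t=1 arc(right, 4) ⇒ (-2, -7) facing left
t=2 straight(4) ⇒ (-6, -7) facing left
nothing shorter than 2 reaches the goal.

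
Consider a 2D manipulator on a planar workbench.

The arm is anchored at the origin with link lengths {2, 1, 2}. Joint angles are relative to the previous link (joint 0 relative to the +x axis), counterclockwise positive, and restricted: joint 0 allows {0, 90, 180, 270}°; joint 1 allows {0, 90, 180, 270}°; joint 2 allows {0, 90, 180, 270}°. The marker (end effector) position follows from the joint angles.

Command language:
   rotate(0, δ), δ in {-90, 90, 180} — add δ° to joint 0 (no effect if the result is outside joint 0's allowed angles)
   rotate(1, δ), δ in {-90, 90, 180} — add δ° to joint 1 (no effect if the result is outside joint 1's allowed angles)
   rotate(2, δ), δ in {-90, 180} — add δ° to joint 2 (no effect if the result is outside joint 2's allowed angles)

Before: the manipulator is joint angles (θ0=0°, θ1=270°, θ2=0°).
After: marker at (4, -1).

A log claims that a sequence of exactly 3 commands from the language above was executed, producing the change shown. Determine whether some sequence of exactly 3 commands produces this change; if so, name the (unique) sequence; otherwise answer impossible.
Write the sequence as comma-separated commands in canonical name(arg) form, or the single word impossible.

from: joint angles (θ0=0°, θ1=270°, θ2=0°)
[1] after rotate(2, -90): joint angles (θ0=0°, θ1=270°, θ2=270°)
[2] after rotate(2, -90): joint angles (θ0=0°, θ1=270°, θ2=180°)
[3] after rotate(2, -90): joint angles (θ0=0°, θ1=270°, θ2=90°)
uniquely the one of 512 3-step routes that fits.

rotate(2, -90), rotate(2, -90), rotate(2, -90)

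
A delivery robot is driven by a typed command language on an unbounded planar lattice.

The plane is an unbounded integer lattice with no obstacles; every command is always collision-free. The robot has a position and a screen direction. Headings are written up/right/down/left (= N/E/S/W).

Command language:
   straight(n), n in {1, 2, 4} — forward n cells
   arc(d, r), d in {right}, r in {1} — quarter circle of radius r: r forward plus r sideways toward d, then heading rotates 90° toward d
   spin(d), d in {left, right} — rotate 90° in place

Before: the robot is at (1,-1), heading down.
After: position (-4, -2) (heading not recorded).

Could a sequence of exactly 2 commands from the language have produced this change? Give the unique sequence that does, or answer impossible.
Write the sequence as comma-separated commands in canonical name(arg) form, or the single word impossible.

key: order matters: swapping arc(right, 1) and straight(4) lands elsewhere
t0: at (1,-1), heading down
step 1 (arc(right, 1)): at (0,-2), heading left
step 2 (straight(4)): at (-4,-2), heading left
uniquely the one of 36 2-step routes that fits.

arc(right, 1), straight(4)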